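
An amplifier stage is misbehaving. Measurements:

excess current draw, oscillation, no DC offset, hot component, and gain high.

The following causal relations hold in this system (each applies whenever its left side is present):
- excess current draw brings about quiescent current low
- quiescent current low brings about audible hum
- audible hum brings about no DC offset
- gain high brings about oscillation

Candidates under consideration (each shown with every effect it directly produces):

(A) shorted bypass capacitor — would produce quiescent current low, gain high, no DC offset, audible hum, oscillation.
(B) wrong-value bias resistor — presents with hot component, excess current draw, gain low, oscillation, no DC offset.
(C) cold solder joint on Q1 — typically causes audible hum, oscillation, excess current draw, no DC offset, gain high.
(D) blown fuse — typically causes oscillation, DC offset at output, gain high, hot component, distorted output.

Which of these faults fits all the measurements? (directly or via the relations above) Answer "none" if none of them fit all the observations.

Testing each hypothesis:
(A) shorted bypass capacitor — excess current draw -; oscillation +; no DC offset +; hot component -; gain high +
(B) wrong-value bias resistor — excess current draw +; oscillation +; no DC offset +; hot component +; gain high -
(C) cold solder joint on Q1 — does not account for hot component
(D) blown fuse — excess current draw -; oscillation +; no DC offset -; hot component +; gain high +
None of the listed candidates fits everything.

none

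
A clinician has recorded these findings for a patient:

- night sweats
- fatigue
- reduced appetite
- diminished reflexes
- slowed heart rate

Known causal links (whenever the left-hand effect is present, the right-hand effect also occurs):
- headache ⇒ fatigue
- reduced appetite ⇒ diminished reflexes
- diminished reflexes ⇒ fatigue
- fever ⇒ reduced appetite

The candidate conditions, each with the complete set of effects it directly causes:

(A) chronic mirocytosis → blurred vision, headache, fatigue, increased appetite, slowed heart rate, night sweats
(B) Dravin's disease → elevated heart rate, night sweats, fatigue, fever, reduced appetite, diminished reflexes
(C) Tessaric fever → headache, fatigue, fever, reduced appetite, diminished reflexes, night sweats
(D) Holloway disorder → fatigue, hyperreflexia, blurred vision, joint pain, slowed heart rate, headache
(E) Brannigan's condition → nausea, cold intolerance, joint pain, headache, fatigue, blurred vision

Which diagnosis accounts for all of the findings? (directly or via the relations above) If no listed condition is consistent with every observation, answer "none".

none

Testing each hypothesis:
(A) chronic mirocytosis — night sweats +; fatigue +; reduced appetite -; diminished reflexes -; slowed heart rate +
(B) Dravin's disease — fails on slowed heart rate (predicts elevated heart rate, not slowed heart rate)
(C) Tessaric fever — night sweats +; fatigue +; reduced appetite +; diminished reflexes +; slowed heart rate -
(D) Holloway disorder — night sweats -; fatigue +; reduced appetite -; diminished reflexes -; slowed heart rate +
(E) Brannigan's condition — night sweats -; fatigue +; reduced appetite -; diminished reflexes -; slowed heart rate -
None of the listed candidates fits everything.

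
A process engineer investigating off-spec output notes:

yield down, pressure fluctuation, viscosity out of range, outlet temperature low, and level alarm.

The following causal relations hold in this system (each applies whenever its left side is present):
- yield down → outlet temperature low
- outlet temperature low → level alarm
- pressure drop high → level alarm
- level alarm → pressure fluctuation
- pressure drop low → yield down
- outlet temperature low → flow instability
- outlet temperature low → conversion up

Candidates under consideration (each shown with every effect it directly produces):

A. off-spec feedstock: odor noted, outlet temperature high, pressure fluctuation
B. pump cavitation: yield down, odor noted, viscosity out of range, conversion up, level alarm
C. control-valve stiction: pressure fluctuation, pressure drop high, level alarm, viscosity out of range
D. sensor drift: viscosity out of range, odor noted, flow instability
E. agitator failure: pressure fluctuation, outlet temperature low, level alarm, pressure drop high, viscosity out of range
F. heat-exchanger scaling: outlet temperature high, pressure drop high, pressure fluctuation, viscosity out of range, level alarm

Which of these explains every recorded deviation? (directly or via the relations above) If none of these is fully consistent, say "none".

B

Checking each candidate against the observations:
(A) off-spec feedstock — fails on yield down, viscosity out of range, outlet temperature low, level alarm (predicts outlet temperature high, not outlet temperature low)
(B) pump cavitation — yield down +; pressure fluctuation + (via level alarm → pressure fluctuation); viscosity out of range +; outlet temperature low + (via yield down → outlet temperature low); level alarm +
(C) control-valve stiction — does not account for yield down, outlet temperature low
(D) sensor drift — yield down -; pressure fluctuation -; viscosity out of range +; outlet temperature low -; level alarm -
(E) agitator failure — yield down -; pressure fluctuation +; viscosity out of range +; outlet temperature low +; level alarm +
(F) heat-exchanger scaling — yield down -; pressure fluctuation +; viscosity out of range +; outlet temperature low -; level alarm +
(B) alone accounts for all the evidence.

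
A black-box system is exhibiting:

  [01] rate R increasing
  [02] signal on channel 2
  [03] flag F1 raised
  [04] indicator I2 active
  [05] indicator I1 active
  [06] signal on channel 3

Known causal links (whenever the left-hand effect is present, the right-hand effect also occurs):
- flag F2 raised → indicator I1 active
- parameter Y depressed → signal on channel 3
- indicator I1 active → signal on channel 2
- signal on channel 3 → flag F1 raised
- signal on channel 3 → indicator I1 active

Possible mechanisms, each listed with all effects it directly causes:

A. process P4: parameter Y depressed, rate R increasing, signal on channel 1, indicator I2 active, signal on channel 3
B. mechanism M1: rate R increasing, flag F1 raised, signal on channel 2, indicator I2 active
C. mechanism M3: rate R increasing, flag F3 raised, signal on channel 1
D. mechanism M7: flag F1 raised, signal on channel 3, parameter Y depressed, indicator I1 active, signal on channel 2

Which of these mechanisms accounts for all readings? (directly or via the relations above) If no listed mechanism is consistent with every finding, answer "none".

Per-candidate check:
(A) process P4 — rate R increasing +; signal on channel 2 + (by signal on channel 3 → indicator I1 active → signal on channel 2); flag F1 raised + (by signal on channel 3 → flag F1 raised); indicator I2 active +; indicator I1 active + (by signal on channel 3 → indicator I1 active); signal on channel 3 +
(B) mechanism M1 — does not account for indicator I1 active, signal on channel 3
(C) mechanism M3 — does not account for signal on channel 2, flag F1 raised, indicator I2 active, indicator I1 active, signal on channel 3
(D) mechanism M7 — rate R increasing -; signal on channel 2 +; flag F1 raised +; indicator I2 active -; indicator I1 active +; signal on channel 3 +
(A) alone accounts for all the evidence.

A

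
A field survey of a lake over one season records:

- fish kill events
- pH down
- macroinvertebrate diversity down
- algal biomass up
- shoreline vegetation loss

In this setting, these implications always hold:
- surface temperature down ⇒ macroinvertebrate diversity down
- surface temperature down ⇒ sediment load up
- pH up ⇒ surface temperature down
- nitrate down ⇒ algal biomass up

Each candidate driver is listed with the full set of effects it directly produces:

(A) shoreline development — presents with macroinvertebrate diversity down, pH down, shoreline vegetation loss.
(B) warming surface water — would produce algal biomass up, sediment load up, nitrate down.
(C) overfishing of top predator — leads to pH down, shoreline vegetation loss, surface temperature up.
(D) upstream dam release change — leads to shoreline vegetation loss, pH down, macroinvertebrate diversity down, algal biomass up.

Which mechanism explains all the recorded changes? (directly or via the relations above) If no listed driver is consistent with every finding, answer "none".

Testing each hypothesis:
(A) shoreline development — fish kill events miss; pH down match; macroinvertebrate diversity down match; algal biomass up miss; shoreline vegetation loss match
(B) warming surface water — fish kill events miss; pH down miss; macroinvertebrate diversity down miss; algal biomass up match; shoreline vegetation loss miss
(C) overfishing of top predator — does not account for fish kill events, macroinvertebrate diversity down, algal biomass up
(D) upstream dam release change — fish kill events miss; pH down match; macroinvertebrate diversity down match; algal biomass up match; shoreline vegetation loss match
None of the listed candidates fits everything.

none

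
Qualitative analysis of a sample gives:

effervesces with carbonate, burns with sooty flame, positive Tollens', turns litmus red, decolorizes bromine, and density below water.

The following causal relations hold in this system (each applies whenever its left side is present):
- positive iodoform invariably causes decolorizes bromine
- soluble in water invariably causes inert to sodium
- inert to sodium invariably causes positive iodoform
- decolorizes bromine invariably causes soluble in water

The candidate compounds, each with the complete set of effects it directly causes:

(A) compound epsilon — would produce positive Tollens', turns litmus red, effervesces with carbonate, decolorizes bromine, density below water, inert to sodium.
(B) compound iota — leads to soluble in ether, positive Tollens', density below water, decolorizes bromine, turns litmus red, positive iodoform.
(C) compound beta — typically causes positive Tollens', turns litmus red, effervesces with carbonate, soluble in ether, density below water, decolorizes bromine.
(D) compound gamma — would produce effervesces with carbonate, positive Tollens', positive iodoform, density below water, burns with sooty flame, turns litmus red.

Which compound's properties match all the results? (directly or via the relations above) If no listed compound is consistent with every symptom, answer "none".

Checking each candidate against the observations:
(A) compound epsilon — effervesces with carbonate +; burns with sooty flame -; positive Tollens' +; turns litmus red +; decolorizes bromine +; density below water +
(B) compound iota — does not account for effervesces with carbonate, burns with sooty flame
(C) compound beta — effervesces with carbonate +; burns with sooty flame -; positive Tollens' +; turns litmus red +; decolorizes bromine +; density below water +
(D) compound gamma — effervesces with carbonate +; burns with sooty flame +; positive Tollens' +; turns litmus red +; decolorizes bromine + (via positive iodoform → decolorizes bromine); density below water +
Only (D) is consistent with every observation.

D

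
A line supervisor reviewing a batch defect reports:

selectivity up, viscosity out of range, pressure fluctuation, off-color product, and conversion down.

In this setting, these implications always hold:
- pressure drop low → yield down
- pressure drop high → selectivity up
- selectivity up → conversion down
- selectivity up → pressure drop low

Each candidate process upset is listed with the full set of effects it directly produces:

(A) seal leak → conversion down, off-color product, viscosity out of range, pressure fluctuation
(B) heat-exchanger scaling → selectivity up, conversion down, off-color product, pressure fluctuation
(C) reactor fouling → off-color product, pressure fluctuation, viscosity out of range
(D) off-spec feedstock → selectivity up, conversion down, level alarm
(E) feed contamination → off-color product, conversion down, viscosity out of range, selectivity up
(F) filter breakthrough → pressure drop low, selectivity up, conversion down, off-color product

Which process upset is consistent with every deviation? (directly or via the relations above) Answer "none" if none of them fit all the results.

Per-candidate check:
(A) seal leak — selectivity up miss; viscosity out of range match; pressure fluctuation match; off-color product match; conversion down match
(B) heat-exchanger scaling — selectivity up match; viscosity out of range miss; pressure fluctuation match; off-color product match; conversion down match
(C) reactor fouling — selectivity up miss; viscosity out of range match; pressure fluctuation match; off-color product match; conversion down miss
(D) off-spec feedstock — selectivity up match; viscosity out of range miss; pressure fluctuation miss; off-color product miss; conversion down match
(E) feed contamination — selectivity up match; viscosity out of range match; pressure fluctuation miss; off-color product match; conversion down match
(F) filter breakthrough — does not account for viscosity out of range, pressure fluctuation
None of the listed candidates fits everything.

none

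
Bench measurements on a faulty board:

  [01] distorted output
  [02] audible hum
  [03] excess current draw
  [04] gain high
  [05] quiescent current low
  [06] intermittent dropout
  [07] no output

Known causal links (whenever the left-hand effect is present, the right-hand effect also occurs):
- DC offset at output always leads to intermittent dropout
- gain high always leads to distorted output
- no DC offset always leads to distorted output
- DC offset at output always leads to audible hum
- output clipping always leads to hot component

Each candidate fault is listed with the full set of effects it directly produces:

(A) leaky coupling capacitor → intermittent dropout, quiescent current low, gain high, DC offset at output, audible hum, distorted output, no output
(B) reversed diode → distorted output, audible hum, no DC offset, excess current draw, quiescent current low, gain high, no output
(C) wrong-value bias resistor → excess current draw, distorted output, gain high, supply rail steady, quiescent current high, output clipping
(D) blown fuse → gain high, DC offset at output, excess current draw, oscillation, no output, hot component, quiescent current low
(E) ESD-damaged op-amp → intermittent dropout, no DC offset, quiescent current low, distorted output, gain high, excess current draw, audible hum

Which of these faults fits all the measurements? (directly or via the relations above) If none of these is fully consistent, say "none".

For each candidate, compare predicted effects to what was observed:
(A) leaky coupling capacitor — distorted output +; audible hum +; excess current draw -; gain high +; quiescent current low +; intermittent dropout +; no output +
(B) reversed diode — does not account for intermittent dropout
(C) wrong-value bias resistor — fails on audible hum, quiescent current low, intermittent dropout, no output (predicts quiescent current high, not quiescent current low)
(D) blown fuse — distorted output + (through gain high → distorted output); audible hum + (through DC offset at output → audible hum); excess current draw +; gain high +; quiescent current low +; intermittent dropout + (through DC offset at output → intermittent dropout); no output +
(E) ESD-damaged op-amp — distorted output +; audible hum +; excess current draw +; gain high +; quiescent current low +; intermittent dropout +; no output -
(D) is the only candidate with no mismatches.

D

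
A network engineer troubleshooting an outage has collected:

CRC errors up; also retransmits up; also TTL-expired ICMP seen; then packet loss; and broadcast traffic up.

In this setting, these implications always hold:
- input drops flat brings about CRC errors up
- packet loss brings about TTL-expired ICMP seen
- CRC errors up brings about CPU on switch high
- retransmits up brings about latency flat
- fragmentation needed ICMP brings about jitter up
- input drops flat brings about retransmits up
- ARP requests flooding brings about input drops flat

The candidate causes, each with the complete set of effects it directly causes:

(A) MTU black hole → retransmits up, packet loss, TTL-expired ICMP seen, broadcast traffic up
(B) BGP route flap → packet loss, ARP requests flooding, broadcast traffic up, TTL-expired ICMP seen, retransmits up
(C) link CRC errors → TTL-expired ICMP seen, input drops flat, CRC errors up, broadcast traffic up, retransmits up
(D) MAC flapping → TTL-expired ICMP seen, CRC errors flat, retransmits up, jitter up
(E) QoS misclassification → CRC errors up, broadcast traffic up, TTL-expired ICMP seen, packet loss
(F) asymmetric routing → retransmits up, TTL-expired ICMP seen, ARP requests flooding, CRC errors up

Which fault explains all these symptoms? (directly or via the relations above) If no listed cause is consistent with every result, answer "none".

For each candidate, compare predicted effects to what was observed:
(A) MTU black hole — CRC errors up -; retransmits up +; TTL-expired ICMP seen +; packet loss +; broadcast traffic up +
(B) BGP route flap — CRC errors up + (through ARP requests flooding → input drops flat → CRC errors up); retransmits up +; TTL-expired ICMP seen +; packet loss +; broadcast traffic up +
(C) link CRC errors — CRC errors up +; retransmits up +; TTL-expired ICMP seen +; packet loss -; broadcast traffic up +
(D) MAC flapping — CRC errors up -; retransmits up +; TTL-expired ICMP seen +; packet loss -; broadcast traffic up -
(E) QoS misclassification — does not account for retransmits up
(F) asymmetric routing — CRC errors up +; retransmits up +; TTL-expired ICMP seen +; packet loss -; broadcast traffic up -
(B) alone accounts for all the evidence.

B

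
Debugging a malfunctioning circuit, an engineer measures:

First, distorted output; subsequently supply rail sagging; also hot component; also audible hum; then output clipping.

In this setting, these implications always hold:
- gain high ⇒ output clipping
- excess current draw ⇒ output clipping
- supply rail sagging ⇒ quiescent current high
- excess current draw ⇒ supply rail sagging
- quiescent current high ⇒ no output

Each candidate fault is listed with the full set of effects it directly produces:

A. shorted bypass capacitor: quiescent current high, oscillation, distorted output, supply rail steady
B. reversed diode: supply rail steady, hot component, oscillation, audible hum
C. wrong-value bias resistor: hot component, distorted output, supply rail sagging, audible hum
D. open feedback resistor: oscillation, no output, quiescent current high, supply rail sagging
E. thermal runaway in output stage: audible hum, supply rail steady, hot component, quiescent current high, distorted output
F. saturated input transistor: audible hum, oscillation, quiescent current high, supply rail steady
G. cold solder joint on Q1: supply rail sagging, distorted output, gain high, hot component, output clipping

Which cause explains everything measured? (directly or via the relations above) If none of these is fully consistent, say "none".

none

Per-candidate check:
(A) shorted bypass capacitor — distorted output +; supply rail sagging -; hot component -; audible hum -; output clipping -
(B) reversed diode — distorted output -; supply rail sagging -; hot component +; audible hum +; output clipping -
(C) wrong-value bias resistor — does not account for output clipping
(D) open feedback resistor — does not account for distorted output, hot component, audible hum, output clipping
(E) thermal runaway in output stage — fails on supply rail sagging, output clipping (predicts supply rail steady, not supply rail sagging)
(F) saturated input transistor — fails on distorted output, supply rail sagging, hot component, output clipping (predicts supply rail steady, not supply rail sagging)
(G) cold solder joint on Q1 — does not account for audible hum
None of the listed candidates fits everything.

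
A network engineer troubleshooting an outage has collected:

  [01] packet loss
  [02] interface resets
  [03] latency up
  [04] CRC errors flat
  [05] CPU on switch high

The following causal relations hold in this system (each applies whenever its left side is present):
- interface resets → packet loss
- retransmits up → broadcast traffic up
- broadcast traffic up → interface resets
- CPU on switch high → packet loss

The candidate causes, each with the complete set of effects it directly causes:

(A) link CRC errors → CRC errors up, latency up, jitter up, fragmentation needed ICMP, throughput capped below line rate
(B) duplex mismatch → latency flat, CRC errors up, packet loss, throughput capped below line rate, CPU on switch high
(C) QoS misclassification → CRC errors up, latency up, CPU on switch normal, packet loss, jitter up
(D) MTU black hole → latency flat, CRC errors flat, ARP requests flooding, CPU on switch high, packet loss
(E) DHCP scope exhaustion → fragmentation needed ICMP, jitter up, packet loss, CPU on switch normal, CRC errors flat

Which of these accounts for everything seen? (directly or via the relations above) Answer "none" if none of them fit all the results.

For each candidate, compare predicted effects to what was observed:
(A) link CRC errors — fails on packet loss, interface resets, CRC errors flat, CPU on switch high (predicts CRC errors up, not CRC errors flat)
(B) duplex mismatch — packet loss match; interface resets miss; latency up miss; CRC errors flat miss; CPU on switch high match
(C) QoS misclassification — packet loss match; interface resets miss; latency up match; CRC errors flat miss; CPU on switch high miss
(D) MTU black hole — fails on interface resets, latency up (predicts latency flat, not latency up)
(E) DHCP scope exhaustion — fails on interface resets, latency up, CPU on switch high (predicts CPU on switch normal, not CPU on switch high)
None of the listed candidates fits everything.

none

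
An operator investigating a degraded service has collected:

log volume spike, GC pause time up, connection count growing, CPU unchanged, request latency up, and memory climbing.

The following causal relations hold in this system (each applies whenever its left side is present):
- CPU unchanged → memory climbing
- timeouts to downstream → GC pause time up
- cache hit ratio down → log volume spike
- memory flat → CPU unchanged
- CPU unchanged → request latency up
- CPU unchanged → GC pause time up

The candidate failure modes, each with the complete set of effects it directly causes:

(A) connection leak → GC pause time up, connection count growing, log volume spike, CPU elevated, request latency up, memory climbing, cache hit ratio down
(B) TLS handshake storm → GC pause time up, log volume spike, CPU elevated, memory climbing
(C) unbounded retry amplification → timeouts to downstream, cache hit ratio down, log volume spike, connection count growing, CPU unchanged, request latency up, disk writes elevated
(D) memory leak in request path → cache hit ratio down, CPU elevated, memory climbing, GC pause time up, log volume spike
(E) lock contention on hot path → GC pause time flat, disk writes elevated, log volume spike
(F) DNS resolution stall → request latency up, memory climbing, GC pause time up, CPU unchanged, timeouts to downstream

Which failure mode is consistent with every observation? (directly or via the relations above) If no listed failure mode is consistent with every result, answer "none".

C

Per-candidate check:
(A) connection leak — log volume spike yes; GC pause time up yes; connection count growing yes; CPU unchanged NO; request latency up yes; memory climbing yes
(B) TLS handshake storm — fails on connection count growing, CPU unchanged, request latency up (predicts CPU elevated, not CPU unchanged)
(C) unbounded retry amplification — log volume spike yes; GC pause time up yes (through CPU unchanged → GC pause time up); connection count growing yes; CPU unchanged yes; request latency up yes; memory climbing yes (through CPU unchanged → memory climbing)
(D) memory leak in request path — log volume spike yes; GC pause time up yes; connection count growing NO; CPU unchanged NO; request latency up NO; memory climbing yes
(E) lock contention on hot path — log volume spike yes; GC pause time up NO; connection count growing NO; CPU unchanged NO; request latency up NO; memory climbing NO
(F) DNS resolution stall — log volume spike NO; GC pause time up yes; connection count growing NO; CPU unchanged yes; request latency up yes; memory climbing yes
(C) is the only candidate with no mismatches.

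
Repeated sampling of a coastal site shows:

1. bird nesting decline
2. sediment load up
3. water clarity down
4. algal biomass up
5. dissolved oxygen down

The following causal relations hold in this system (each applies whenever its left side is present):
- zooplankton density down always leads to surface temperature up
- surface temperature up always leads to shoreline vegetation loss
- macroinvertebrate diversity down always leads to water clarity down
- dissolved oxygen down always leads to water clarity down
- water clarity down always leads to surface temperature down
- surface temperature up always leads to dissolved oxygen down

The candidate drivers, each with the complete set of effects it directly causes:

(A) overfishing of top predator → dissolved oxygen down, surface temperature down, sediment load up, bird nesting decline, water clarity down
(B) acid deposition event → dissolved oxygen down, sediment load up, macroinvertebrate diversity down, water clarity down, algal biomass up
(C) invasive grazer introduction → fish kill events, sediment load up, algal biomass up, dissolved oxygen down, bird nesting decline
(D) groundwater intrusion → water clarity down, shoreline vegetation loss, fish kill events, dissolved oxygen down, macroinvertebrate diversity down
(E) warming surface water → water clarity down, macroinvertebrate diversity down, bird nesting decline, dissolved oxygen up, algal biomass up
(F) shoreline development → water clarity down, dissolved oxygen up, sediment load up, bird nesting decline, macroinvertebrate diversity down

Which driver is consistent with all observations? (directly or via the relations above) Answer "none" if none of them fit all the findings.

Checking each candidate against the observations:
(A) overfishing of top predator — bird nesting decline yes; sediment load up yes; water clarity down yes; algal biomass up NO; dissolved oxygen down yes
(B) acid deposition event — bird nesting decline NO; sediment load up yes; water clarity down yes; algal biomass up yes; dissolved oxygen down yes
(C) invasive grazer introduction — bird nesting decline yes; sediment load up yes; water clarity down yes (via dissolved oxygen down → water clarity down); algal biomass up yes; dissolved oxygen down yes
(D) groundwater intrusion — does not account for bird nesting decline, sediment load up, algal biomass up
(E) warming surface water — bird nesting decline yes; sediment load up NO; water clarity down yes; algal biomass up yes; dissolved oxygen down NO
(F) shoreline development — fails on algal biomass up, dissolved oxygen down (predicts dissolved oxygen up, not dissolved oxygen down)
Only (C) is consistent with every observation.

C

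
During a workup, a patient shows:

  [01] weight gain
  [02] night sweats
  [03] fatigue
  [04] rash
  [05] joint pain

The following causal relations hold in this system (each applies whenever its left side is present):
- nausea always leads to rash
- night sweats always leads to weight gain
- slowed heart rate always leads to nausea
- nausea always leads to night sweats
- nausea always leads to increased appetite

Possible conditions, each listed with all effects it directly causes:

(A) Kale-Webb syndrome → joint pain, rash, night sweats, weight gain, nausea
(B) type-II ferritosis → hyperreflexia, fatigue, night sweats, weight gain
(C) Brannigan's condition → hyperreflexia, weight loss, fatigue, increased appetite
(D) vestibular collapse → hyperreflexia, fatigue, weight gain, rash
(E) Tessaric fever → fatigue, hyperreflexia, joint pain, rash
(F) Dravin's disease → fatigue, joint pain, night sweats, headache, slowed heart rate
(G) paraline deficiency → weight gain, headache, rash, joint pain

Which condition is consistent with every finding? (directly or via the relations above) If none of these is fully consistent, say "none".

F

Testing each hypothesis:
(A) Kale-Webb syndrome — does not account for fatigue
(B) type-II ferritosis — weight gain match; night sweats match; fatigue match; rash miss; joint pain miss
(C) Brannigan's condition — fails on weight gain, night sweats, rash, joint pain (predicts weight loss, not weight gain)
(D) vestibular collapse — does not account for night sweats, joint pain
(E) Tessaric fever — weight gain miss; night sweats miss; fatigue match; rash match; joint pain match
(F) Dravin's disease — weight gain match (by night sweats → weight gain); night sweats match; fatigue match; rash match (by slowed heart rate → nausea → rash); joint pain match
(G) paraline deficiency — weight gain match; night sweats miss; fatigue miss; rash match; joint pain match
Only (F) is consistent with every observation.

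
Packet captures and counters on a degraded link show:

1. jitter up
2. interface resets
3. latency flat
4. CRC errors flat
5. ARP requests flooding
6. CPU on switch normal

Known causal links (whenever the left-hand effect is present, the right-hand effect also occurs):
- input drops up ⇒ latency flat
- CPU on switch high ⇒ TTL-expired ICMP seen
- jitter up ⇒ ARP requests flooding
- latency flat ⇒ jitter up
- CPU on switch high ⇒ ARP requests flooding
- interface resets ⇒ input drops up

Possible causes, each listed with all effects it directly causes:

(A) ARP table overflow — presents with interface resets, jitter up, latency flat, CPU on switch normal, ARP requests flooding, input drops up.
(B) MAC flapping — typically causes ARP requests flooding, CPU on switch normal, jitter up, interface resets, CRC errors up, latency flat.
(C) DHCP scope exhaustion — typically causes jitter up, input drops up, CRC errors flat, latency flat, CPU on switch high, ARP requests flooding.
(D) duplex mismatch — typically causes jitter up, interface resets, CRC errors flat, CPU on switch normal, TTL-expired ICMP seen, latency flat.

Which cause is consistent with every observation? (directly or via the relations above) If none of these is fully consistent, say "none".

Checking each candidate against the observations:
(A) ARP table overflow — does not account for CRC errors flat
(B) MAC flapping — jitter up yes; interface resets yes; latency flat yes; CRC errors flat NO; ARP requests flooding yes; CPU on switch normal yes
(C) DHCP scope exhaustion — fails on interface resets, CPU on switch normal (predicts CPU on switch high, not CPU on switch normal)
(D) duplex mismatch — jitter up yes; interface resets yes; latency flat yes; CRC errors flat yes; ARP requests flooding yes (by jitter up → ARP requests flooding); CPU on switch normal yes
(D) is the only candidate with no mismatches.

D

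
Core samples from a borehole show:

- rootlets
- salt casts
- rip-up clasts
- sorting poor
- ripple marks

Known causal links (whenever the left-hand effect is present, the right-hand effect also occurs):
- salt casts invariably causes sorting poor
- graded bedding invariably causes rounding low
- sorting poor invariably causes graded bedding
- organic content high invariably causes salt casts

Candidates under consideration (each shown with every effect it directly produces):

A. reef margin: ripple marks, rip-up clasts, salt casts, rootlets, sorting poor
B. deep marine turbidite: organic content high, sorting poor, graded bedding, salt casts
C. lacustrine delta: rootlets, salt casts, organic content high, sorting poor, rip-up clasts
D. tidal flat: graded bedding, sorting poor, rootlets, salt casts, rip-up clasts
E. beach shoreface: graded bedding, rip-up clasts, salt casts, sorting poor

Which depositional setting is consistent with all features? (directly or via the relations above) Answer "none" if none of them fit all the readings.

A

Checking each candidate against the observations:
(A) reef margin — accounts for every observation
(B) deep marine turbidite — rootlets ✗; salt casts ✓; rip-up clasts ✗; sorting poor ✓; ripple marks ✗
(C) lacustrine delta — rootlets ✓; salt casts ✓; rip-up clasts ✓; sorting poor ✓; ripple marks ✗
(D) tidal flat — does not account for ripple marks
(E) beach shoreface — rootlets ✗; salt casts ✓; rip-up clasts ✓; sorting poor ✓; ripple marks ✗
(A) alone accounts for all the evidence.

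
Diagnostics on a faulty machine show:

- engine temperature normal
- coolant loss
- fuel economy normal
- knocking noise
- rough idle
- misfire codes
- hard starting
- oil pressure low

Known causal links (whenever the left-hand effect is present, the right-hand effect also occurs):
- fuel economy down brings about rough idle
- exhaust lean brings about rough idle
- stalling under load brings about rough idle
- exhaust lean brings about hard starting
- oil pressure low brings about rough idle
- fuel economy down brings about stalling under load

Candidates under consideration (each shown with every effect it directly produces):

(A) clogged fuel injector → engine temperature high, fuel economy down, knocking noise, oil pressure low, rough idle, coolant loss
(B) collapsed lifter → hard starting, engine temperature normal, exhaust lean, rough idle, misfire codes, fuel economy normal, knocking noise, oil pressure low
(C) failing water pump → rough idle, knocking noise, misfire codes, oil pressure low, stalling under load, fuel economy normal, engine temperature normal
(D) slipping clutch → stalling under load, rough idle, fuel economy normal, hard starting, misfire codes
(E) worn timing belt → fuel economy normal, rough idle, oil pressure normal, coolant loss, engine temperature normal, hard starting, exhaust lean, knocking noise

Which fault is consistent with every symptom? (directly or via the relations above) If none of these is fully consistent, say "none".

none

Checking each candidate against the observations:
(A) clogged fuel injector — engine temperature normal NO; coolant loss yes; fuel economy normal NO; knocking noise yes; rough idle yes; misfire codes NO; hard starting NO; oil pressure low yes
(B) collapsed lifter — engine temperature normal yes; coolant loss NO; fuel economy normal yes; knocking noise yes; rough idle yes; misfire codes yes; hard starting yes; oil pressure low yes
(C) failing water pump — engine temperature normal yes; coolant loss NO; fuel economy normal yes; knocking noise yes; rough idle yes; misfire codes yes; hard starting NO; oil pressure low yes
(D) slipping clutch — engine temperature normal NO; coolant loss NO; fuel economy normal yes; knocking noise NO; rough idle yes; misfire codes yes; hard starting yes; oil pressure low NO
(E) worn timing belt — fails on misfire codes, oil pressure low (predicts oil pressure normal, not oil pressure low)
No candidate is consistent with all observations.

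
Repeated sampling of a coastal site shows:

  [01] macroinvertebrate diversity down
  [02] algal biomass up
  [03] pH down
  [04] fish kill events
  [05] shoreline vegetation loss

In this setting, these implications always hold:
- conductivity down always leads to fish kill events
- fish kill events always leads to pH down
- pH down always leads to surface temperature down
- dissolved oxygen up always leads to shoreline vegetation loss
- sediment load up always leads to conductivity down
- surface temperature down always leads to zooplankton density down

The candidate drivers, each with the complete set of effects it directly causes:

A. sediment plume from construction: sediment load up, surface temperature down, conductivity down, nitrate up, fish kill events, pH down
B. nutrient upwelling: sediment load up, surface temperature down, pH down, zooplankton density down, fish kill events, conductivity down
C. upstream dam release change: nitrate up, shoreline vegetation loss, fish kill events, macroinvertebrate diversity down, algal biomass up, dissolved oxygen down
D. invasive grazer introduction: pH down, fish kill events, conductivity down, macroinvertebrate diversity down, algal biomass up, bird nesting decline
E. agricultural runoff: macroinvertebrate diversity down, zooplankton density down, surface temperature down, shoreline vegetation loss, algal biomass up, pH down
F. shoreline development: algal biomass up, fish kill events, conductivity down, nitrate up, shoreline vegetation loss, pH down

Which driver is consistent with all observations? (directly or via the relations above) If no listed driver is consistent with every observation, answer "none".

Testing each hypothesis:
(A) sediment plume from construction — does not account for macroinvertebrate diversity down, algal biomass up, shoreline vegetation loss
(B) nutrient upwelling — macroinvertebrate diversity down ✗; algal biomass up ✗; pH down ✓; fish kill events ✓; shoreline vegetation loss ✗
(C) upstream dam release change — accounts for every observation (pH down through fish kill events → pH down)
(D) invasive grazer introduction — does not account for shoreline vegetation loss
(E) agricultural runoff — does not account for fish kill events
(F) shoreline development — macroinvertebrate diversity down ✗; algal biomass up ✓; pH down ✓; fish kill events ✓; shoreline vegetation loss ✓
(C) alone accounts for all the evidence.

C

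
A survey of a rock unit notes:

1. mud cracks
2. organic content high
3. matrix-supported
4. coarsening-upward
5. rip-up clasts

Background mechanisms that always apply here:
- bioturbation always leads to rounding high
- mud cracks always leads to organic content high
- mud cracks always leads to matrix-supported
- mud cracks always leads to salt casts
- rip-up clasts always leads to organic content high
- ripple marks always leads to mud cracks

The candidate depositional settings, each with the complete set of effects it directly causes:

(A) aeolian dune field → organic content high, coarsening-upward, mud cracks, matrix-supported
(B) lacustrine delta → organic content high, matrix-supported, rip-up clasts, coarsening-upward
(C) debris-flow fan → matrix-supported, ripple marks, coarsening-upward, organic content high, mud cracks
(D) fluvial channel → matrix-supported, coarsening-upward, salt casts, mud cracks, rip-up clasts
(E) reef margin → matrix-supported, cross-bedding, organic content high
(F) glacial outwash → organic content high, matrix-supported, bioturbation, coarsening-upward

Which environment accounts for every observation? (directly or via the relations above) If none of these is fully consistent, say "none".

D

Per-candidate check:
(A) aeolian dune field — mud cracks yes; organic content high yes; matrix-supported yes; coarsening-upward yes; rip-up clasts NO
(B) lacustrine delta — does not account for mud cracks
(C) debris-flow fan — mud cracks yes; organic content high yes; matrix-supported yes; coarsening-upward yes; rip-up clasts NO
(D) fluvial channel — accounts for every observation (organic content high via mud cracks → organic content high)
(E) reef margin — does not account for mud cracks, coarsening-upward, rip-up clasts
(F) glacial outwash — mud cracks NO; organic content high yes; matrix-supported yes; coarsening-upward yes; rip-up clasts NO
(D) is the only candidate with no mismatches.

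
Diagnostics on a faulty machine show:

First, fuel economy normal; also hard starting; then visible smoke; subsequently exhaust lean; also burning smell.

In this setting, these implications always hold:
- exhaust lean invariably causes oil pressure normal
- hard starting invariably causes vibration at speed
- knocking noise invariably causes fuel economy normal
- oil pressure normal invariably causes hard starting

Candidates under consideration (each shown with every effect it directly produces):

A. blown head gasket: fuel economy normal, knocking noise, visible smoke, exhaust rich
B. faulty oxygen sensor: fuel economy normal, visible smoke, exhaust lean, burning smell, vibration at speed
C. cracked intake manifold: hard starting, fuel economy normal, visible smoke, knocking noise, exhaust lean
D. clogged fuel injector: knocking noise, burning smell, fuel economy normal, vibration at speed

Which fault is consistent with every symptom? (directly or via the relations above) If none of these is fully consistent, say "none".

Checking each candidate against the observations:
(A) blown head gasket — fuel economy normal match; hard starting miss; visible smoke match; exhaust lean miss; burning smell miss
(B) faulty oxygen sensor — accounts for every observation (hard starting via exhaust lean → oil pressure normal → hard starting)
(C) cracked intake manifold — fuel economy normal match; hard starting match; visible smoke match; exhaust lean match; burning smell miss
(D) clogged fuel injector — fuel economy normal match; hard starting miss; visible smoke miss; exhaust lean miss; burning smell match
(B) alone accounts for all the evidence.

B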